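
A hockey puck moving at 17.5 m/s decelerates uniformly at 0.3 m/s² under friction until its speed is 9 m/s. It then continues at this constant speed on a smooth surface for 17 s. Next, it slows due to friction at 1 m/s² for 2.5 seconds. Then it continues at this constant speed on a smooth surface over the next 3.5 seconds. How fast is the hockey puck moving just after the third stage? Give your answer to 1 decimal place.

Phase 1 (decelerating): v₀ = 17.5 m/s, a = -0.3 m/s².
v = v₀ + at → t = (9 − 17.5) / -0.3 = 28.3 s
v² = v₀² + 2aΔx → Δx = (9² − 17.5²)/(2·-0.3) = 375 m

Phase 2 (constant speed): v₀ = 9.00 m/s, a = 0 m/s².
v = v₀ + at = 9.00 + (0)(17) = 9.00 m/s
Δx = v₀t + ½at² = 9.00·17 + 0.5·0·17² = 153 m

Phase 3 (decelerating): v₀ = 9.00 m/s, a = -1 m/s².
v = v₀ + at = 9.00 + (-1)(2.5) = 6.50 m/s
Δx = v₀t + ½at² = 9.00·2.5 + 0.5·-1·2.5² = 19.4 m
Speed at end of phase 3 = 6.50 m/s

6.5 m/s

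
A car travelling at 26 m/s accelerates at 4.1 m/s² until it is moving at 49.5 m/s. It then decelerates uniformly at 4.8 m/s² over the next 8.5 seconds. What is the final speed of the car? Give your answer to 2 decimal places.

Phase 1 (accelerating): v₀ = 26.0 m/s, a = 4.1 m/s².
v = v₀ + at → t = (49.5 − 26.0) / 4.1 = 5.73 s
v² = v₀² + 2aΔx → Δx = (49.5² − 26.0²)/(2·4.1) = 216 m

Phase 2 (decelerating): v₀ = 49.5 m/s, a = -4.8 m/s².
v = v₀ + at = 49.5 + (-4.8)(8.5) = 8.70 m/s
Δx = v₀t + ½at² = 49.5·8.5 + 0.5·-4.8·8.5² = 247 m
Final speed = 8.70 m/s

8.70 m/s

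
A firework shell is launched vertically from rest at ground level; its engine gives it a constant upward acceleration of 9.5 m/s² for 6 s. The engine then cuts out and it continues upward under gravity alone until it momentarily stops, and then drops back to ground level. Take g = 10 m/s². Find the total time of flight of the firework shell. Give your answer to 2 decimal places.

Phase 1 (powered ascent): v₀ = 0 m/s, a = 9.5 m/s².
v = v₀ + at = 0 + (9.5)(6) = 57.0 m/s
Δx = v₀t + ½at² = 0·6 + 0.5·9.5·6² = 171 m

Phase 2 (coasting upward): v₀ = 57.0 m/s, a = -10 m/s².
v = v₀ + at → t = (0 − 57.0) / -10 = 5.70 s
v² = v₀² + 2aΔx → Δx = (0² − 57.0²)/(2·-10) = 162 m

Phase 3 (free fall): v₀ = 0 m/s, a = -10 m/s².
Falls 333 m from rest: t = √(2·333/10) = 8.17 s; v = g·t = 81.7 m/s.
Total time = 6.00 + 5.70 + 8.17 = 19.9 s

19.87 s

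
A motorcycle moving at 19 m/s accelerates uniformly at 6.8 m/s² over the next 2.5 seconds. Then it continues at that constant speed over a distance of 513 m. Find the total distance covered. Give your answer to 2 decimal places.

581.75 m

Phase 1 (accelerating): v₀ = 19.0 m/s, a = 6.8 m/s².
v = v₀ + at = 19.0 + (6.8)(2.5) = 36.0 m/s
Δx = v₀t + ½at² = 19.0·2.5 + 0.5·6.8·2.5² = 68.8 m

Phase 2 (constant speed): v₀ = 36.0 m/s, a = 0 m/s².
Constant speed: t = d/v = 513/36.0 = 14.2 s
Total distance = 68.8 + 513 = 582 m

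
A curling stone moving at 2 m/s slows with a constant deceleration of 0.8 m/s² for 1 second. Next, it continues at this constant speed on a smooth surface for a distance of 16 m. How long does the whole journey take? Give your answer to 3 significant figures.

14.3 s

Phase 1 (decelerating): v₀ = 2.00 m/s, a = -0.8 m/s².
v = v₀ + at = 2.00 + (-0.8)(1) = 1.20 m/s
Δx = v₀t + ½at² = 2.00·1 + 0.5·-0.8·1² = 1.60 m

Phase 2 (constant speed): v₀ = 1.20 m/s, a = 0 m/s².
Constant speed: t = d/v = 16/1.20 = 13.3 s
Total time = 1.00 + 13.3 = 14.3 s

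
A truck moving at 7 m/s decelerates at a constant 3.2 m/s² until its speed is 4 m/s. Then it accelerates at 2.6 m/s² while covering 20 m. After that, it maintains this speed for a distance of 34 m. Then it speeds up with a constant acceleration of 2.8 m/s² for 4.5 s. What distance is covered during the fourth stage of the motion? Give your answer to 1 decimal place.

Phase 1 (decelerating): v₀ = 7.00 m/s, a = -3.2 m/s².
v = v₀ + at → t = (4 − 7.00) / -3.2 = 0.938 s
v² = v₀² + 2aΔx → Δx = (4² − 7.00²)/(2·-3.2) = 5.16 m

Phase 2 (accelerating): v₀ = 4.00 m/s, a = 2.6 m/s².
v² = v₀² + 2aΔx = 4.00² + 2·2.6·20 = 120 → v = 11.0 m/s
t = (v − v₀)/a = (11.0 − 4.00)/2.6 = 2.67 s

Phase 3 (constant speed): v₀ = 11.0 m/s, a = 0 m/s².
Constant speed: t = d/v = 34/11.0 = 3.10 s

Phase 4 (accelerating): v₀ = 11.0 m/s, a = 2.8 m/s².
v = v₀ + at = 11.0 + (2.8)(4.5) = 23.6 m/s
Δx = v₀t + ½at² = 11.0·4.5 + 0.5·2.8·4.5² = 77.6 m
Distance in phase 4 = 77.6 m

77.6 m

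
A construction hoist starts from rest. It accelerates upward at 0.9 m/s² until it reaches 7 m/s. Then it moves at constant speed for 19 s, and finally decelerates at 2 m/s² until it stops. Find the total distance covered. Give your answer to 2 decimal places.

Phase 1 (accelerating): v₀ = 0 m/s, a = 0.9 m/s².
v = v₀ + at → t = (7 − 0) / 0.9 = 7.78 s
v² = v₀² + 2aΔx → Δx = (7² − 0²)/(2·0.9) = 27.2 m

Phase 2 (constant speed): v₀ = 7.00 m/s, a = 0 m/s².
v = v₀ + at = 7.00 + (0)(19) = 7.00 m/s
Δx = v₀t + ½at² = 7.00·19 + 0.5·0·19² = 133 m

Phase 3 (decelerating): v₀ = 7.00 m/s, a = -2 m/s².
v = v₀ + at → t = (0 − 7.00) / -2 = 3.50 s
v² = v₀² + 2aΔx → Δx = (0² − 7.00²)/(2·-2) = 12.2 m
Total distance = 27.2 + 133 + 12.2 = 172 m

172.47 m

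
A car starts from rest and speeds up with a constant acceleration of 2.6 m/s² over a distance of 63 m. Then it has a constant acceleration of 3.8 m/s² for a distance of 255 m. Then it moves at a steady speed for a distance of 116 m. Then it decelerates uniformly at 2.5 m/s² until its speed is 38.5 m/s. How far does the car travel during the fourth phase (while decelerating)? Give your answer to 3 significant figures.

157 m

Phase 1 (accelerating): v₀ = 0 m/s, a = 2.6 m/s².
v² = v₀² + 2aΔx = 0² + 2·2.6·63 = 328 → v = 18.1 m/s
t = (v − v₀)/a = (18.1 − 0)/2.6 = 6.96 s

Phase 2 (accelerating): v₀ = 18.1 m/s, a = 3.8 m/s².
v² = v₀² + 2aΔx = 18.1² + 2·3.8·255 = 2270 → v = 47.6 m/s
t = (v − v₀)/a = (47.6 − 18.1)/3.8 = 7.76 s

Phase 3 (constant speed): v₀ = 47.6 m/s, a = 0 m/s².
Constant speed: t = d/v = 116/47.6 = 2.44 s

Phase 4 (decelerating): v₀ = 47.6 m/s, a = -2.5 m/s².
v = v₀ + at → t = (38.5 − 47.6) / -2.5 = 3.64 s
v² = v₀² + 2aΔx → Δx = (38.5² − 47.6²)/(2·-2.5) = 157 m
Distance in phase 4 = 157 m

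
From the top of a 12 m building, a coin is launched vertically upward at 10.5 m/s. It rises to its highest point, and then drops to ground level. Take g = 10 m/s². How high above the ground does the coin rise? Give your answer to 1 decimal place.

Phase 1 (rising): v₀ = 10.5 m/s, a = -10 m/s².
v = v₀ + at → t = (0 − 10.5) / -10 = 1.05 s
v² = v₀² + 2aΔx → Δx = (0² − 10.5²)/(2·-10) = 5.51 m
Maximum height = 12 + 5.51 = 17.5 m

17.5 m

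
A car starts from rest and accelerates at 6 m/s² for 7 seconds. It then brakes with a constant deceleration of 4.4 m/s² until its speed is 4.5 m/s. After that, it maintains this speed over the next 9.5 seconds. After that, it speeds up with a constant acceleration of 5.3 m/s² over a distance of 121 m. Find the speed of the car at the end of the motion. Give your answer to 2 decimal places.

Phase 1 (accelerating): v₀ = 0 m/s, a = 6 m/s².
v = v₀ + at = 0 + (6)(7) = 42.0 m/s
Δx = v₀t + ½at² = 0·7 + 0.5·6·7² = 147 m

Phase 2 (decelerating): v₀ = 42.0 m/s, a = -4.4 m/s².
v = v₀ + at → t = (4.5 − 42.0) / -4.4 = 8.52 s
v² = v₀² + 2aΔx → Δx = (4.5² − 42.0²)/(2·-4.4) = 198 m

Phase 3 (constant speed): v₀ = 4.50 m/s, a = 0 m/s².
v = v₀ + at = 4.50 + (0)(9.5) = 4.50 m/s
Δx = v₀t + ½at² = 4.50·9.5 + 0.5·0·9.5² = 42.8 m

Phase 4 (accelerating): v₀ = 4.50 m/s, a = 5.3 m/s².
v² = v₀² + 2aΔx = 4.50² + 2·5.3·121 = 1300 → v = 36.1 m/s
t = (v − v₀)/a = (36.1 − 4.50)/5.3 = 5.96 s
Final speed = 36.1 m/s

36.10 m/s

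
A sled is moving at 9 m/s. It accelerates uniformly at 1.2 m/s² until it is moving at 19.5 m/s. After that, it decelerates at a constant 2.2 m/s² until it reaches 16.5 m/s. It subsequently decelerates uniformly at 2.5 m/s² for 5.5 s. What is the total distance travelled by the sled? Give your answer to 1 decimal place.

Phase 1 (accelerating): v₀ = 9.00 m/s, a = 1.2 m/s².
v = v₀ + at → t = (19.5 − 9.00) / 1.2 = 8.75 s
v² = v₀² + 2aΔx → Δx = (19.5² − 9.00²)/(2·1.2) = 125 m

Phase 2 (decelerating): v₀ = 19.5 m/s, a = -2.2 m/s².
v = v₀ + at → t = (16.5 − 19.5) / -2.2 = 1.36 s
v² = v₀² + 2aΔx → Δx = (16.5² − 19.5²)/(2·-2.2) = 24.5 m

Phase 3 (decelerating): v₀ = 16.5 m/s, a = -2.5 m/s².
v = v₀ + at = 16.5 + (-2.5)(5.5) = 2.75 m/s
Δx = v₀t + ½at² = 16.5·5.5 + 0.5·-2.5·5.5² = 52.9 m
Total distance = 125 + 24.5 + 52.9 = 202 m

202.2 m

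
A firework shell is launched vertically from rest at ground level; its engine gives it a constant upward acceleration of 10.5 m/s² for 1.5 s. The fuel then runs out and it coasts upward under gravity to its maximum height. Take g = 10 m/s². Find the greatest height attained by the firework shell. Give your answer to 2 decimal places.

Phase 1 (powered ascent): v₀ = 0 m/s, a = 10.5 m/s².
v = v₀ + at = 0 + (10.5)(1.5) = 15.8 m/s
Δx = v₀t + ½at² = 0·1.5 + 0.5·10.5·1.5² = 11.8 m

Phase 2 (coasting upward): v₀ = 15.8 m/s, a = -10 m/s².
v = v₀ + at → t = (0 − 15.8) / -10 = 1.57 s
v² = v₀² + 2aΔx → Δx = (0² − 15.8²)/(2·-10) = 12.4 m
Maximum height = 11.8 + 12.4 = 24.2 m

24.22 m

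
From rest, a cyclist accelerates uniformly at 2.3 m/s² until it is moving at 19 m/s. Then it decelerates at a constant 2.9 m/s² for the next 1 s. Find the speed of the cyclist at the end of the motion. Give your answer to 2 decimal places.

16.10 m/s

Phase 1 (accelerating): v₀ = 0 m/s, a = 2.3 m/s².
v = v₀ + at → t = (19 − 0) / 2.3 = 8.26 s
v² = v₀² + 2aΔx → Δx = (19² − 0²)/(2·2.3) = 78.5 m

Phase 2 (decelerating): v₀ = 19.0 m/s, a = -2.9 m/s².
v = v₀ + at = 19.0 + (-2.9)(1) = 16.1 m/s
Δx = v₀t + ½at² = 19.0·1 + 0.5·-2.9·1² = 17.6 m
Final speed = 16.1 m/s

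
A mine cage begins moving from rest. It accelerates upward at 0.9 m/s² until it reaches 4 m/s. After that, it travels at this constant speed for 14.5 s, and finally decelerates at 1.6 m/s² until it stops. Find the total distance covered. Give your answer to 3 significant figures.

Phase 1 (accelerating): v₀ = 0 m/s, a = 0.9 m/s².
v = v₀ + at → t = (4 − 0) / 0.9 = 4.44 s
v² = v₀² + 2aΔx → Δx = (4² − 0²)/(2·0.9) = 8.89 m

Phase 2 (constant speed): v₀ = 4.00 m/s, a = 0 m/s².
v = v₀ + at = 4.00 + (0)(14.5) = 4.00 m/s
Δx = v₀t + ½at² = 4.00·14.5 + 0.5·0·14.5² = 58.0 m

Phase 3 (decelerating): v₀ = 4.00 m/s, a = -1.6 m/s².
v = v₀ + at → t = (0 − 4.00) / -1.6 = 2.50 s
v² = v₀² + 2aΔx → Δx = (0² − 4.00²)/(2·-1.6) = 5.00 m
Total distance = 8.89 + 58.0 + 5.00 = 71.9 m

71.9 m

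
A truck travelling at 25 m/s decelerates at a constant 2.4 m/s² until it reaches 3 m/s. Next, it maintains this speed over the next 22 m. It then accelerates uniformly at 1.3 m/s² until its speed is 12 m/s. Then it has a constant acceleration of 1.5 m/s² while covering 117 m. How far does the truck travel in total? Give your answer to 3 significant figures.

319 m

Phase 1 (decelerating): v₀ = 25.0 m/s, a = -2.4 m/s².
v = v₀ + at → t = (3 − 25.0) / -2.4 = 9.17 s
v² = v₀² + 2aΔx → Δx = (3² − 25.0²)/(2·-2.4) = 128 m

Phase 2 (constant speed): v₀ = 3.00 m/s, a = 0 m/s².
Constant speed: t = d/v = 22/3.00 = 7.33 s

Phase 3 (accelerating): v₀ = 3.00 m/s, a = 1.3 m/s².
v = v₀ + at → t = (12 − 3.00) / 1.3 = 6.92 s
v² = v₀² + 2aΔx → Δx = (12² − 3.00²)/(2·1.3) = 51.9 m

Phase 4 (accelerating): v₀ = 12.0 m/s, a = 1.5 m/s².
v² = v₀² + 2aΔx = 12.0² + 2·1.5·117 = 495 → v = 22.2 m/s
t = (v − v₀)/a = (22.2 − 12.0)/1.5 = 6.83 s
Total distance = 128 + 22.0 + 51.9 + 117 = 319 m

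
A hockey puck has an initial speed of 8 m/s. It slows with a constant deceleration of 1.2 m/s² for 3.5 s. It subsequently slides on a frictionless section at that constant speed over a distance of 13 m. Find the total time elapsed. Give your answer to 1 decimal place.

Phase 1 (decelerating): v₀ = 8.00 m/s, a = -1.2 m/s².
v = v₀ + at = 8.00 + (-1.2)(3.5) = 3.80 m/s
Δx = v₀t + ½at² = 8.00·3.5 + 0.5·-1.2·3.5² = 20.6 m

Phase 2 (constant speed): v₀ = 3.80 m/s, a = 0 m/s².
Constant speed: t = d/v = 13/3.80 = 3.42 s
Total time = 3.50 + 3.42 = 6.92 s

6.9 s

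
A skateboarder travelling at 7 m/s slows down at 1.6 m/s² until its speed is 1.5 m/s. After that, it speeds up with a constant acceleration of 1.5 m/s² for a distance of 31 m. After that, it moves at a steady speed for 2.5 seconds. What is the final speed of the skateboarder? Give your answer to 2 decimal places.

Phase 1 (decelerating): v₀ = 7.00 m/s, a = -1.6 m/s².
v = v₀ + at → t = (1.5 − 7.00) / -1.6 = 3.44 s
v² = v₀² + 2aΔx → Δx = (1.5² − 7.00²)/(2·-1.6) = 14.6 m

Phase 2 (accelerating): v₀ = 1.50 m/s, a = 1.5 m/s².
v² = v₀² + 2aΔx = 1.50² + 2·1.5·31 = 95.2 → v = 9.76 m/s
t = (v − v₀)/a = (9.76 − 1.50)/1.5 = 5.51 s

Phase 3 (constant speed): v₀ = 9.76 m/s, a = 0 m/s².
v = v₀ + at = 9.76 + (0)(2.5) = 9.76 m/s
Δx = v₀t + ½at² = 9.76·2.5 + 0.5·0·2.5² = 24.4 m
Final speed = 9.76 m/s

9.76 m/s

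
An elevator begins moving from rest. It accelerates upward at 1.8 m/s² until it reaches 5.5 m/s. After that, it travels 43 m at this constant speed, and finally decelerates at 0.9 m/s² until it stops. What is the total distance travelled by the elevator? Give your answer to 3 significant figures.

Phase 1 (accelerating): v₀ = 0 m/s, a = 1.8 m/s².
v = v₀ + at → t = (5.5 − 0) / 1.8 = 3.06 s
v² = v₀² + 2aΔx → Δx = (5.5² − 0²)/(2·1.8) = 8.40 m

Phase 2 (constant speed): v₀ = 5.50 m/s, a = 0 m/s².
Constant speed: t = d/v = 43/5.50 = 7.82 s

Phase 3 (decelerating): v₀ = 5.50 m/s, a = -0.9 m/s².
v = v₀ + at → t = (0 − 5.50) / -0.9 = 6.11 s
v² = v₀² + 2aΔx → Δx = (0² − 5.50²)/(2·-0.9) = 16.8 m
Total distance = 8.40 + 43.0 + 16.8 = 68.2 m

68.2 m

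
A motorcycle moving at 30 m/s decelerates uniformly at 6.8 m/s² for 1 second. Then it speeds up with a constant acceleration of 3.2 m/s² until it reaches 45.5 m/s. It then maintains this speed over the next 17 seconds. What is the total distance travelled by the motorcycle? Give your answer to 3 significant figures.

Phase 1 (decelerating): v₀ = 30.0 m/s, a = -6.8 m/s².
v = v₀ + at = 30.0 + (-6.8)(1) = 23.2 m/s
Δx = v₀t + ½at² = 30.0·1 + 0.5·-6.8·1² = 26.6 m

Phase 2 (accelerating): v₀ = 23.2 m/s, a = 3.2 m/s².
v = v₀ + at → t = (45.5 − 23.2) / 3.2 = 6.97 s
v² = v₀² + 2aΔx → Δx = (45.5² − 23.2²)/(2·3.2) = 239 m

Phase 3 (constant speed): v₀ = 45.5 m/s, a = 0 m/s².
v = v₀ + at = 45.5 + (0)(17) = 45.5 m/s
Δx = v₀t + ½at² = 45.5·17 + 0.5·0·17² = 774 m
Total distance = 26.6 + 239 + 774 = 1040 m

1040 m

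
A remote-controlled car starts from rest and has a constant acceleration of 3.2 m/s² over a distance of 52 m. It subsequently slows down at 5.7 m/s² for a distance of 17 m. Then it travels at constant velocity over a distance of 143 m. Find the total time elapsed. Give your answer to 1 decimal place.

Phase 1 (accelerating): v₀ = 0 m/s, a = 3.2 m/s².
v² = v₀² + 2aΔx = 0² + 2·3.2·52 = 333 → v = 18.2 m/s
t = (v − v₀)/a = (18.2 − 0)/3.2 = 5.70 s

Phase 2 (decelerating): v₀ = 18.2 m/s, a = -5.7 m/s².
v² = v₀² + 2aΔx = 18.2² + 2·-5.7·17 = 139 → v = 11.8 m/s
t = (v − v₀)/a = (11.8 − 18.2)/-5.7 = 1.13 s

Phase 3 (constant speed): v₀ = 11.8 m/s, a = 0 m/s².
Constant speed: t = d/v = 143/11.8 = 12.1 s
Total time = 5.70 + 1.13 + 12.1 = 19.0 s

19.0 s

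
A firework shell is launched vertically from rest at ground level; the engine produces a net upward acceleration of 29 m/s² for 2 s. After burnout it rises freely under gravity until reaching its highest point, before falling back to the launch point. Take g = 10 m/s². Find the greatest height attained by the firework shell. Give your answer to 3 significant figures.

Phase 1 (powered ascent): v₀ = 0 m/s, a = 29 m/s².
v = v₀ + at = 0 + (29)(2) = 58.0 m/s
Δx = v₀t + ½at² = 0·2 + 0.5·29·2² = 58.0 m

Phase 2 (coasting upward): v₀ = 58.0 m/s, a = -10 m/s².
v = v₀ + at → t = (0 − 58.0) / -10 = 5.80 s
v² = v₀² + 2aΔx → Δx = (0² − 58.0²)/(2·-10) = 168 m
Maximum height = 58.0 + 168 = 226 m

226 m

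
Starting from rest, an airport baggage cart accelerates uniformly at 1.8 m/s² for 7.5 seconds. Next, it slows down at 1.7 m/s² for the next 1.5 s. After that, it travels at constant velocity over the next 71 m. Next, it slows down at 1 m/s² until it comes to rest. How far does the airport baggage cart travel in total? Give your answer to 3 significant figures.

Phase 1 (accelerating): v₀ = 0 m/s, a = 1.8 m/s².
v = v₀ + at = 0 + (1.8)(7.5) = 13.5 m/s
Δx = v₀t + ½at² = 0·7.5 + 0.5·1.8·7.5² = 50.6 m

Phase 2 (decelerating): v₀ = 13.5 m/s, a = -1.7 m/s².
v = v₀ + at = 13.5 + (-1.7)(1.5) = 10.9 m/s
Δx = v₀t + ½at² = 13.5·1.5 + 0.5·-1.7·1.5² = 18.3 m

Phase 3 (constant speed): v₀ = 10.9 m/s, a = 0 m/s².
Constant speed: t = d/v = 71/10.9 = 6.48 s

Phase 4 (decelerating): v₀ = 10.9 m/s, a = -1 m/s².
v = v₀ + at → t = (0 − 10.9) / -1 = 10.9 s
v² = v₀² + 2aΔx → Δx = (0² − 10.9²)/(2·-1) = 60.0 m
Total distance = 50.6 + 18.3 + 71.0 + 60.0 = 200 m

200 m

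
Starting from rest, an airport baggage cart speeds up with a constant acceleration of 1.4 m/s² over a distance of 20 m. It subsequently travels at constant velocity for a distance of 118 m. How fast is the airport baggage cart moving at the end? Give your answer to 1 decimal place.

7.5 m/s

Phase 1 (accelerating): v₀ = 0 m/s, a = 1.4 m/s².
v² = v₀² + 2aΔx = 0² + 2·1.4·20 = 56.0 → v = 7.48 m/s
t = (v − v₀)/a = (7.48 − 0)/1.4 = 5.35 s

Phase 2 (constant speed): v₀ = 7.48 m/s, a = 0 m/s².
Constant speed: t = d/v = 118/7.48 = 15.8 s
Final speed = 7.48 m/s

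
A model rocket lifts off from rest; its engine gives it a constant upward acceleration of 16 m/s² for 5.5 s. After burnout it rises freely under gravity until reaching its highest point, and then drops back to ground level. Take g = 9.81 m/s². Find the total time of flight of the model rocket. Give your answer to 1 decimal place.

25.9 s

Phase 1 (powered ascent): v₀ = 0 m/s, a = 16 m/s².
v = v₀ + at = 0 + (16)(5.5) = 88.0 m/s
Δx = v₀t + ½at² = 0·5.5 + 0.5·16·5.5² = 242 m

Phase 2 (coasting upward): v₀ = 88.0 m/s, a = -9.81 m/s².
v = v₀ + at → t = (0 − 88.0) / -9.81 = 8.97 s
v² = v₀² + 2aΔx → Δx = (0² − 88.0²)/(2·-9.81) = 395 m

Phase 3 (free fall): v₀ = 0 m/s, a = -9.81 m/s².
Falls 637 m from rest: t = √(2·637/9.81) = 11.4 s; v = g·t = 112 m/s.
Total time = 5.50 + 8.97 + 11.4 = 25.9 s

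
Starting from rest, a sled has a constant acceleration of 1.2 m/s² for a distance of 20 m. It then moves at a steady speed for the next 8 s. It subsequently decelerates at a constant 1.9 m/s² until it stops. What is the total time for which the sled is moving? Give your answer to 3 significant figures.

17.4 s

Phase 1 (accelerating): v₀ = 0 m/s, a = 1.2 m/s².
v² = v₀² + 2aΔx = 0² + 2·1.2·20 = 48.0 → v = 6.93 m/s
t = (v − v₀)/a = (6.93 − 0)/1.2 = 5.77 s

Phase 2 (constant speed): v₀ = 6.93 m/s, a = 0 m/s².
v = v₀ + at = 6.93 + (0)(8) = 6.93 m/s
Δx = v₀t + ½at² = 6.93·8 + 0.5·0·8² = 55.4 m

Phase 3 (decelerating): v₀ = 6.93 m/s, a = -1.9 m/s².
v = v₀ + at → t = (0 − 6.93) / -1.9 = 3.65 s
v² = v₀² + 2aΔx → Δx = (0² − 6.93²)/(2·-1.9) = 12.6 m
Total time = 5.77 + 8.00 + 3.65 = 17.4 s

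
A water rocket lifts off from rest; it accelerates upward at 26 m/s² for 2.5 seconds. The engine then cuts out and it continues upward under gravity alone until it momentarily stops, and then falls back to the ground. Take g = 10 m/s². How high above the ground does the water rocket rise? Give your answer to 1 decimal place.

292.5 m

Phase 1 (powered ascent): v₀ = 0 m/s, a = 26 m/s².
v = v₀ + at = 0 + (26)(2.5) = 65.0 m/s
Δx = v₀t + ½at² = 0·2.5 + 0.5·26·2.5² = 81.2 m

Phase 2 (coasting upward): v₀ = 65.0 m/s, a = -10 m/s².
v = v₀ + at → t = (0 − 65.0) / -10 = 6.50 s
v² = v₀² + 2aΔx → Δx = (0² − 65.0²)/(2·-10) = 211 m
Maximum height = 81.2 + 211 = 292 m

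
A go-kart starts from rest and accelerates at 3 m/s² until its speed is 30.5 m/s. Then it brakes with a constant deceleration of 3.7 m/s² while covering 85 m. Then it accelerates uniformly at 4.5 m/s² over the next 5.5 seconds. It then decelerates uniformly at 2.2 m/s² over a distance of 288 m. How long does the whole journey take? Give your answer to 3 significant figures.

Phase 1 (accelerating): v₀ = 0 m/s, a = 3 m/s².
v = v₀ + at → t = (30.5 − 0) / 3 = 10.2 s
v² = v₀² + 2aΔx → Δx = (30.5² − 0²)/(2·3) = 155 m

Phase 2 (decelerating): v₀ = 30.5 m/s, a = -3.7 m/s².
v² = v₀² + 2aΔx = 30.5² + 2·-3.7·85 = 301 → v = 17.4 m/s
t = (v − v₀)/a = (17.4 − 30.5)/-3.7 = 3.55 s

Phase 3 (accelerating): v₀ = 17.4 m/s, a = 4.5 m/s².
v = v₀ + at = 17.4 + (4.5)(5.5) = 42.1 m/s
Δx = v₀t + ½at² = 17.4·5.5 + 0.5·4.5·5.5² = 164 m

Phase 4 (decelerating): v₀ = 42.1 m/s, a = -2.2 m/s².
v² = v₀² + 2aΔx = 42.1² + 2·-2.2·288 = 506 → v = 22.5 m/s
t = (v − v₀)/a = (22.5 − 42.1)/-2.2 = 8.92 s
Total time = 10.2 + 3.55 + 5.50 + 8.92 = 28.1 s

28.1 s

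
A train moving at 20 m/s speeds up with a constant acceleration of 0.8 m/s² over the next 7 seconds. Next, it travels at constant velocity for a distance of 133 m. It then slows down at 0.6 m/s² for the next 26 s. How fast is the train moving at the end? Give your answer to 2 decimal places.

Phase 1 (accelerating): v₀ = 20.0 m/s, a = 0.8 m/s².
v = v₀ + at = 20.0 + (0.8)(7) = 25.6 m/s
Δx = v₀t + ½at² = 20.0·7 + 0.5·0.8·7² = 160 m

Phase 2 (constant speed): v₀ = 25.6 m/s, a = 0 m/s².
Constant speed: t = d/v = 133/25.6 = 5.20 s

Phase 3 (decelerating): v₀ = 25.6 m/s, a = -0.6 m/s².
v = v₀ + at = 25.6 + (-0.6)(26) = 10.0 m/s
Δx = v₀t + ½at² = 25.6·26 + 0.5·-0.6·26² = 463 m
Final speed = 10.0 m/s

10.00 m/s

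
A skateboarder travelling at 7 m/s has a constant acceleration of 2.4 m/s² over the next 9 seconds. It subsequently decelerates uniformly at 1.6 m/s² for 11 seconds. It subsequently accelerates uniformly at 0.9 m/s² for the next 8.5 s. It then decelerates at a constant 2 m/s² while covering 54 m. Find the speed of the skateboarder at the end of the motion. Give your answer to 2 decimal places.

11.48 m/s

Phase 1 (accelerating): v₀ = 7.00 m/s, a = 2.4 m/s².
v = v₀ + at = 7.00 + (2.4)(9) = 28.6 m/s
Δx = v₀t + ½at² = 7.00·9 + 0.5·2.4·9² = 160 m

Phase 2 (decelerating): v₀ = 28.6 m/s, a = -1.6 m/s².
v = v₀ + at = 28.6 + (-1.6)(11) = 11.0 m/s
Δx = v₀t + ½at² = 28.6·11 + 0.5·-1.6·11² = 218 m

Phase 3 (accelerating): v₀ = 11.0 m/s, a = 0.9 m/s².
v = v₀ + at = 11.0 + (0.9)(8.5) = 18.6 m/s
Δx = v₀t + ½at² = 11.0·8.5 + 0.5·0.9·8.5² = 126 m

Phase 4 (decelerating): v₀ = 18.6 m/s, a = -2 m/s².
v² = v₀² + 2aΔx = 18.6² + 2·-2·54 = 132 → v = 11.5 m/s
t = (v − v₀)/a = (11.5 − 18.6)/-2 = 3.58 s
Final speed = 11.5 m/s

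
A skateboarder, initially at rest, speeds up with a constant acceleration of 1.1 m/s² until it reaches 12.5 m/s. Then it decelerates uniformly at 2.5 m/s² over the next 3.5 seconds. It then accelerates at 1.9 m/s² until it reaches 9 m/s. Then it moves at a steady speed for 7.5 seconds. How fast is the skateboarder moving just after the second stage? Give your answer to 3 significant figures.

3.75 m/s

Phase 1 (accelerating): v₀ = 0 m/s, a = 1.1 m/s².
v = v₀ + at → t = (12.5 − 0) / 1.1 = 11.4 s
v² = v₀² + 2aΔx → Δx = (12.5² − 0²)/(2·1.1) = 71.0 m

Phase 2 (decelerating): v₀ = 12.5 m/s, a = -2.5 m/s².
v = v₀ + at = 12.5 + (-2.5)(3.5) = 3.75 m/s
Δx = v₀t + ½at² = 12.5·3.5 + 0.5·-2.5·3.5² = 28.4 m
Speed at end of phase 2 = 3.75 m/s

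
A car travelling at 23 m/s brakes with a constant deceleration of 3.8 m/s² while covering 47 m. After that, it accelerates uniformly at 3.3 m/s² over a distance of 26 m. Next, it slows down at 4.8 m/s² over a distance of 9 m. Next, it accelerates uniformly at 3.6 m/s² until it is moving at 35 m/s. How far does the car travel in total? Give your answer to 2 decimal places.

Phase 1 (decelerating): v₀ = 23.0 m/s, a = -3.8 m/s².
v² = v₀² + 2aΔx = 23.0² + 2·-3.8·47 = 172 → v = 13.1 m/s
t = (v − v₀)/a = (13.1 − 23.0)/-3.8 = 2.60 s

Phase 2 (accelerating): v₀ = 13.1 m/s, a = 3.3 m/s².
v² = v₀² + 2aΔx = 13.1² + 2·3.3·26 = 343 → v = 18.5 m/s
t = (v − v₀)/a = (18.5 − 13.1)/3.3 = 1.64 s

Phase 3 (decelerating): v₀ = 18.5 m/s, a = -4.8 m/s².
v² = v₀² + 2aΔx = 18.5² + 2·-4.8·9 = 257 → v = 16.0 m/s
t = (v − v₀)/a = (16.0 − 18.5)/-4.8 = 0.521 s

Phase 4 (accelerating): v₀ = 16.0 m/s, a = 3.6 m/s².
v = v₀ + at → t = (35 − 16.0) / 3.6 = 5.27 s
v² = v₀² + 2aΔx → Δx = (35² − 16.0²)/(2·3.6) = 134 m
Total distance = 47.0 + 26.0 + 9.00 + 134 = 216 m

216.44 m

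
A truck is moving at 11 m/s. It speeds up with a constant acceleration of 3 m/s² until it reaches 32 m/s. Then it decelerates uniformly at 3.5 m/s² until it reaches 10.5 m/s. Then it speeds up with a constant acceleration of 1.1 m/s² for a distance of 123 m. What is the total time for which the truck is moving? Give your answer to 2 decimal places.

Phase 1 (accelerating): v₀ = 11.0 m/s, a = 3 m/s².
v = v₀ + at → t = (32 − 11.0) / 3 = 7.00 s
v² = v₀² + 2aΔx → Δx = (32² − 11.0²)/(2·3) = 150 m

Phase 2 (decelerating): v₀ = 32.0 m/s, a = -3.5 m/s².
v = v₀ + at → t = (10.5 − 32.0) / -3.5 = 6.14 s
v² = v₀² + 2aΔx → Δx = (10.5² − 32.0²)/(2·-3.5) = 131 m

Phase 3 (accelerating): v₀ = 10.5 m/s, a = 1.1 m/s².
v² = v₀² + 2aΔx = 10.5² + 2·1.1·123 = 381 → v = 19.5 m/s
t = (v − v₀)/a = (19.5 − 10.5)/1.1 = 8.20 s
Total time = 7.00 + 6.14 + 8.20 = 21.3 s

21.34 s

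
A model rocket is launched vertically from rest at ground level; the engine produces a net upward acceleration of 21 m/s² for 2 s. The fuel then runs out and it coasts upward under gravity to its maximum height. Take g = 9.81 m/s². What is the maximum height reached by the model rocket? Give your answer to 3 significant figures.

132 m

Phase 1 (powered ascent): v₀ = 0 m/s, a = 21 m/s².
v = v₀ + at = 0 + (21)(2) = 42.0 m/s
Δx = v₀t + ½at² = 0·2 + 0.5·21·2² = 42.0 m

Phase 2 (coasting upward): v₀ = 42.0 m/s, a = -9.81 m/s².
v = v₀ + at → t = (0 − 42.0) / -9.81 = 4.28 s
v² = v₀² + 2aΔx → Δx = (0² − 42.0²)/(2·-9.81) = 89.9 m
Maximum height = 42.0 + 89.9 = 132 m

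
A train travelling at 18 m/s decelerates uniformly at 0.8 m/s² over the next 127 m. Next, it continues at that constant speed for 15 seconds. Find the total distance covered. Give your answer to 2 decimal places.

291.86 m

Phase 1 (decelerating): v₀ = 18.0 m/s, a = -0.8 m/s².
v² = v₀² + 2aΔx = 18.0² + 2·-0.8·127 = 121 → v = 11.0 m/s
t = (v − v₀)/a = (11.0 − 18.0)/-0.8 = 8.76 s

Phase 2 (constant speed): v₀ = 11.0 m/s, a = 0 m/s².
v = v₀ + at = 11.0 + (0)(15) = 11.0 m/s
Δx = v₀t + ½at² = 11.0·15 + 0.5·0·15² = 165 m
Total distance = 127 + 165 = 292 m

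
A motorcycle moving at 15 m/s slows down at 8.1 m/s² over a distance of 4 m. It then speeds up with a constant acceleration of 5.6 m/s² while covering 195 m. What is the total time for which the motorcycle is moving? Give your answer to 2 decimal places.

6.67 s

Phase 1 (decelerating): v₀ = 15.0 m/s, a = -8.1 m/s².
v² = v₀² + 2aΔx = 15.0² + 2·-8.1·4 = 160 → v = 12.7 m/s
t = (v − v₀)/a = (12.7 − 15.0)/-8.1 = 0.289 s

Phase 2 (accelerating): v₀ = 12.7 m/s, a = 5.6 m/s².
v² = v₀² + 2aΔx = 12.7² + 2·5.6·195 = 2340 → v = 48.4 m/s
t = (v − v₀)/a = (48.4 − 12.7)/5.6 = 6.39 s
Total time = 0.289 + 6.39 = 6.67 s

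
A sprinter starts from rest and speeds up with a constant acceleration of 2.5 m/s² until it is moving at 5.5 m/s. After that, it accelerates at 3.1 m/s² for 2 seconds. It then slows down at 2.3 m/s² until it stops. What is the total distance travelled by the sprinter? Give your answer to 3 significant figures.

Phase 1 (accelerating): v₀ = 0 m/s, a = 2.5 m/s².
v = v₀ + at → t = (5.5 − 0) / 2.5 = 2.20 s
v² = v₀² + 2aΔx → Δx = (5.5² − 0²)/(2·2.5) = 6.05 m

Phase 2 (accelerating): v₀ = 5.50 m/s, a = 3.1 m/s².
v = v₀ + at = 5.50 + (3.1)(2) = 11.7 m/s
Δx = v₀t + ½at² = 5.50·2 + 0.5·3.1·2² = 17.2 m

Phase 3 (decelerating): v₀ = 11.7 m/s, a = -2.3 m/s².
v = v₀ + at → t = (0 − 11.7) / -2.3 = 5.09 s
v² = v₀² + 2aΔx → Δx = (0² − 11.7²)/(2·-2.3) = 29.8 m
Total distance = 6.05 + 17.2 + 29.8 = 53.0 m

53.0 m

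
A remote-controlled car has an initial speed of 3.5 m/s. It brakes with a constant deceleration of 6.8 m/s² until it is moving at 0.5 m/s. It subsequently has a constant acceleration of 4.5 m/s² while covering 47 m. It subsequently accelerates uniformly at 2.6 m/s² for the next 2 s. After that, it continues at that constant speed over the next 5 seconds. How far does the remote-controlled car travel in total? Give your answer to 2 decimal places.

Phase 1 (decelerating): v₀ = 3.50 m/s, a = -6.8 m/s².
v = v₀ + at → t = (0.5 − 3.50) / -6.8 = 0.441 s
v² = v₀² + 2aΔx → Δx = (0.5² − 3.50²)/(2·-6.8) = 0.882 m

Phase 2 (accelerating): v₀ = 0.500 m/s, a = 4.5 m/s².
v² = v₀² + 2aΔx = 0.500² + 2·4.5·47 = 423 → v = 20.6 m/s
t = (v − v₀)/a = (20.6 − 0.500)/4.5 = 4.46 s

Phase 3 (accelerating): v₀ = 20.6 m/s, a = 2.6 m/s².
v = v₀ + at = 20.6 + (2.6)(2) = 25.8 m/s
Δx = v₀t + ½at² = 20.6·2 + 0.5·2.6·2² = 46.3 m

Phase 4 (constant speed): v₀ = 25.8 m/s, a = 0 m/s².
v = v₀ + at = 25.8 + (0)(5) = 25.8 m/s
Δx = v₀t + ½at² = 25.8·5 + 0.5·0·5² = 129 m
Total distance = 0.882 + 47.0 + 46.3 + 129 = 223 m

223.09 m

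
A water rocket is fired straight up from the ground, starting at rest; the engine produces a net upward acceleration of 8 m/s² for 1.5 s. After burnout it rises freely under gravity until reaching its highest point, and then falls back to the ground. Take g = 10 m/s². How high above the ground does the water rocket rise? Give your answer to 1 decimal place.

Phase 1 (powered ascent): v₀ = 0 m/s, a = 8 m/s².
v = v₀ + at = 0 + (8)(1.5) = 12.0 m/s
Δx = v₀t + ½at² = 0·1.5 + 0.5·8·1.5² = 9.00 m

Phase 2 (coasting upward): v₀ = 12.0 m/s, a = -10 m/s².
v = v₀ + at → t = (0 − 12.0) / -10 = 1.20 s
v² = v₀² + 2aΔx → Δx = (0² − 12.0²)/(2·-10) = 7.20 m
Maximum height = 9.00 + 7.20 = 16.2 m

16.2 m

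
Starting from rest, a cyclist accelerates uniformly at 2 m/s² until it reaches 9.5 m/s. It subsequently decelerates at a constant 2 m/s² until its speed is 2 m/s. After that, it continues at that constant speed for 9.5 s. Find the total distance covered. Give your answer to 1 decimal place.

Phase 1 (accelerating): v₀ = 0 m/s, a = 2 m/s².
v = v₀ + at → t = (9.5 − 0) / 2 = 4.75 s
v² = v₀² + 2aΔx → Δx = (9.5² − 0²)/(2·2) = 22.6 m

Phase 2 (decelerating): v₀ = 9.50 m/s, a = -2 m/s².
v = v₀ + at → t = (2 − 9.50) / -2 = 3.75 s
v² = v₀² + 2aΔx → Δx = (2² − 9.50²)/(2·-2) = 21.6 m

Phase 3 (constant speed): v₀ = 2.00 m/s, a = 0 m/s².
v = v₀ + at = 2.00 + (0)(9.5) = 2.00 m/s
Δx = v₀t + ½at² = 2.00·9.5 + 0.5·0·9.5² = 19.0 m
Total distance = 22.6 + 21.6 + 19.0 = 63.1 m

63.1 m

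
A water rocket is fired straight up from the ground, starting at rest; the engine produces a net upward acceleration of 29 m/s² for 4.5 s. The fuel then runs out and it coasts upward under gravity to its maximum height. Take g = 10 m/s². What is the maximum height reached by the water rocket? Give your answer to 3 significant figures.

1150 m

Phase 1 (powered ascent): v₀ = 0 m/s, a = 29 m/s².
v = v₀ + at = 0 + (29)(4.5) = 130 m/s
Δx = v₀t + ½at² = 0·4.5 + 0.5·29·4.5² = 294 m

Phase 2 (coasting upward): v₀ = 130 m/s, a = -10 m/s².
v = v₀ + at → t = (0 − 130) / -10 = 13.1 s
v² = v₀² + 2aΔx → Δx = (0² − 130²)/(2·-10) = 852 m
Maximum height = 294 + 852 = 1150 m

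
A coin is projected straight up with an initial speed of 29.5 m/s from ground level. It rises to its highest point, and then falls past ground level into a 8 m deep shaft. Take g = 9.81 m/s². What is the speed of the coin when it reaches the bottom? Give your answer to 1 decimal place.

Phase 1 (rising): v₀ = 29.5 m/s, a = -9.81 m/s².
v = v₀ + at → t = (0 − 29.5) / -9.81 = 3.01 s
v² = v₀² + 2aΔx → Δx = (0² − 29.5²)/(2·-9.81) = 44.4 m

Phase 2 (falling): v₀ = 0 m/s, a = -9.81 m/s².
Falls 52.4 m from rest: t = √(2·52.4/9.81) = 3.27 s; v = g·t = 32.1 m/s.
Final speed = 32.1 m/s

32.1 m/s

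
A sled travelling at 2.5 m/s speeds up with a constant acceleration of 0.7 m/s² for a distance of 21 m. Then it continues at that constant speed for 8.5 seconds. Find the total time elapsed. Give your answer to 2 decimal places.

13.46 s

Phase 1 (accelerating): v₀ = 2.50 m/s, a = 0.7 m/s².
v² = v₀² + 2aΔx = 2.50² + 2·0.7·21 = 35.6 → v = 5.97 m/s
t = (v − v₀)/a = (5.97 − 2.50)/0.7 = 4.96 s

Phase 2 (constant speed): v₀ = 5.97 m/s, a = 0 m/s².
v = v₀ + at = 5.97 + (0)(8.5) = 5.97 m/s
Δx = v₀t + ½at² = 5.97·8.5 + 0.5·0·8.5² = 50.8 m
Total time = 4.96 + 8.50 = 13.5 s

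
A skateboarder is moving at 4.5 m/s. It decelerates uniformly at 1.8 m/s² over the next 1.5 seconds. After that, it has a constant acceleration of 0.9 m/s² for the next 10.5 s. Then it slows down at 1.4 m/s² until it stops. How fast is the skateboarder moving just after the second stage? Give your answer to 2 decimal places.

Phase 1 (decelerating): v₀ = 4.50 m/s, a = -1.8 m/s².
v = v₀ + at = 4.50 + (-1.8)(1.5) = 1.80 m/s
Δx = v₀t + ½at² = 4.50·1.5 + 0.5·-1.8·1.5² = 4.72 m

Phase 2 (accelerating): v₀ = 1.80 m/s, a = 0.9 m/s².
v = v₀ + at = 1.80 + (0.9)(10.5) = 11.2 m/s
Δx = v₀t + ½at² = 1.80·10.5 + 0.5·0.9·10.5² = 68.5 m
Speed at end of phase 2 = 11.2 m/s

11.25 m/s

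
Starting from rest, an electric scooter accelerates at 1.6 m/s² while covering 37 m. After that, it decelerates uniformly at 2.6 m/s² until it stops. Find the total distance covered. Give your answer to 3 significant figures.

59.8 m

Phase 1 (accelerating): v₀ = 0 m/s, a = 1.6 m/s².
v² = v₀² + 2aΔx = 0² + 2·1.6·37 = 118 → v = 10.9 m/s
t = (v − v₀)/a = (10.9 − 0)/1.6 = 6.80 s

Phase 2 (decelerating): v₀ = 10.9 m/s, a = -2.6 m/s².
v = v₀ + at → t = (0 − 10.9) / -2.6 = 4.19 s
v² = v₀² + 2aΔx → Δx = (0² − 10.9²)/(2·-2.6) = 22.8 m
Total distance = 37.0 + 22.8 = 59.8 m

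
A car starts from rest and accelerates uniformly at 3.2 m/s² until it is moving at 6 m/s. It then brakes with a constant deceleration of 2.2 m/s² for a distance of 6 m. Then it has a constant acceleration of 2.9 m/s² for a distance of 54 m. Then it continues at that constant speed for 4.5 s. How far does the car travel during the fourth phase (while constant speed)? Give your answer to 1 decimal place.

Phase 1 (accelerating): v₀ = 0 m/s, a = 3.2 m/s².
v = v₀ + at → t = (6 − 0) / 3.2 = 1.88 s
v² = v₀² + 2aΔx → Δx = (6² − 0²)/(2·3.2) = 5.62 m

Phase 2 (decelerating): v₀ = 6.00 m/s, a = -2.2 m/s².
v² = v₀² + 2aΔx = 6.00² + 2·-2.2·6 = 9.60 → v = 3.10 m/s
t = (v − v₀)/a = (3.10 − 6.00)/-2.2 = 1.32 s

Phase 3 (accelerating): v₀ = 3.10 m/s, a = 2.9 m/s².
v² = v₀² + 2aΔx = 3.10² + 2·2.9·54 = 323 → v = 18.0 m/s
t = (v − v₀)/a = (18.0 − 3.10)/2.9 = 5.13 s

Phase 4 (constant speed): v₀ = 18.0 m/s, a = 0 m/s².
v = v₀ + at = 18.0 + (0)(4.5) = 18.0 m/s
Δx = v₀t + ½at² = 18.0·4.5 + 0.5·0·4.5² = 80.8 m
Distance in phase 4 = 80.8 m

80.8 m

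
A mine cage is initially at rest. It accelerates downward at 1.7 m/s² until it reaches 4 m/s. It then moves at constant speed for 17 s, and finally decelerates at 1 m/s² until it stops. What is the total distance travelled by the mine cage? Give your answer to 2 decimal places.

80.71 m

Phase 1 (accelerating): v₀ = 0 m/s, a = 1.7 m/s².
v = v₀ + at → t = (4 − 0) / 1.7 = 2.35 s
v² = v₀² + 2aΔx → Δx = (4² − 0²)/(2·1.7) = 4.71 m

Phase 2 (constant speed): v₀ = 4.00 m/s, a = 0 m/s².
v = v₀ + at = 4.00 + (0)(17) = 4.00 m/s
Δx = v₀t + ½at² = 4.00·17 + 0.5·0·17² = 68.0 m

Phase 3 (decelerating): v₀ = 4.00 m/s, a = -1 m/s².
v = v₀ + at → t = (0 − 4.00) / -1 = 4.00 s
v² = v₀² + 2aΔx → Δx = (0² − 4.00²)/(2·-1) = 8.00 m
Total distance = 4.71 + 68.0 + 8.00 = 80.7 m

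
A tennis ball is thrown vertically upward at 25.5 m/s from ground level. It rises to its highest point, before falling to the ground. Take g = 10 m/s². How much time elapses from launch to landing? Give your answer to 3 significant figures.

5.10 s

Phase 1 (rising): v₀ = 25.5 m/s, a = -10 m/s².
v = v₀ + at → t = (0 − 25.5) / -10 = 2.55 s
v² = v₀² + 2aΔx → Δx = (0² − 25.5²)/(2·-10) = 32.5 m

Phase 2 (falling): v₀ = 0 m/s, a = -10 m/s².
Falls 32.5 m from rest: t = √(2·32.5/10) = 2.55 s; v = g·t = 25.5 m/s.
Total time = 2.55 + 2.55 = 5.10 s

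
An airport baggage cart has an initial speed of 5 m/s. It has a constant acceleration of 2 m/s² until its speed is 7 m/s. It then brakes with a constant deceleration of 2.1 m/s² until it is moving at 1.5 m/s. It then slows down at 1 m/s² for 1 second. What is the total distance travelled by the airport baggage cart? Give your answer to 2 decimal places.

Phase 1 (accelerating): v₀ = 5.00 m/s, a = 2 m/s².
v = v₀ + at → t = (7 − 5.00) / 2 = 1.00 s
v² = v₀² + 2aΔx → Δx = (7² − 5.00²)/(2·2) = 6.00 m

Phase 2 (decelerating): v₀ = 7.00 m/s, a = -2.1 m/s².
v = v₀ + at → t = (1.5 − 7.00) / -2.1 = 2.62 s
v² = v₀² + 2aΔx → Δx = (1.5² − 7.00²)/(2·-2.1) = 11.1 m

Phase 3 (decelerating): v₀ = 1.50 m/s, a = -1 m/s².
v = v₀ + at = 1.50 + (-1)(1) = 0.500 m/s
Δx = v₀t + ½at² = 1.50·1 + 0.5·-1·1² = 1.00 m
Total distance = 6.00 + 11.1 + 1.00 = 18.1 m

18.13 m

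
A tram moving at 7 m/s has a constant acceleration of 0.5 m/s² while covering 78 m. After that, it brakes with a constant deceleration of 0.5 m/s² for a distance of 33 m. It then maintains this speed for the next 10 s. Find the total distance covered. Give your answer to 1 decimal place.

Phase 1 (accelerating): v₀ = 7.00 m/s, a = 0.5 m/s².
v² = v₀² + 2aΔx = 7.00² + 2·0.5·78 = 127 → v = 11.3 m/s
t = (v − v₀)/a = (11.3 − 7.00)/0.5 = 8.54 s

Phase 2 (decelerating): v₀ = 11.3 m/s, a = -0.5 m/s².
v² = v₀² + 2aΔx = 11.3² + 2·-0.5·33 = 94.0 → v = 9.70 m/s
t = (v − v₀)/a = (9.70 − 11.3)/-0.5 = 3.15 s

Phase 3 (constant speed): v₀ = 9.70 m/s, a = 0 m/s².
v = v₀ + at = 9.70 + (0)(10) = 9.70 m/s
Δx = v₀t + ½at² = 9.70·10 + 0.5·0·10² = 97.0 m
Total distance = 78.0 + 33.0 + 97.0 = 208 m

208.0 m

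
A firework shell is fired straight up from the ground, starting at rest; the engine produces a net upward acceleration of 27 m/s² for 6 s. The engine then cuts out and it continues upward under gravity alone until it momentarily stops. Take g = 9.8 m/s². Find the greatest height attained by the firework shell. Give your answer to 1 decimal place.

1825.0 m

Phase 1 (powered ascent): v₀ = 0 m/s, a = 27 m/s².
v = v₀ + at = 0 + (27)(6) = 162 m/s
Δx = v₀t + ½at² = 0·6 + 0.5·27·6² = 486 m

Phase 2 (coasting upward): v₀ = 162 m/s, a = -9.8 m/s².
v = v₀ + at → t = (0 − 162) / -9.8 = 16.5 s
v² = v₀² + 2aΔx → Δx = (0² − 162²)/(2·-9.8) = 1340 m
Maximum height = 486 + 1340 = 1820 m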